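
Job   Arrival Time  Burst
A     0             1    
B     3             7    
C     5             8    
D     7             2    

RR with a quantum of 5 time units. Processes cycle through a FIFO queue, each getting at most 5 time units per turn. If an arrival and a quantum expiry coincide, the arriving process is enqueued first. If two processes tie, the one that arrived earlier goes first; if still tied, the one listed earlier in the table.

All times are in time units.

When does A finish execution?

Gantt: | A 0-1 | idle 1-3 | B 3-8 | C 8-13 | D 13-15 | B 15-17 | C 17-20 |
Completion: A=1  B=17  C=20  D=15
Turnaround (C−A): A=1  B=14  C=15  D=8

1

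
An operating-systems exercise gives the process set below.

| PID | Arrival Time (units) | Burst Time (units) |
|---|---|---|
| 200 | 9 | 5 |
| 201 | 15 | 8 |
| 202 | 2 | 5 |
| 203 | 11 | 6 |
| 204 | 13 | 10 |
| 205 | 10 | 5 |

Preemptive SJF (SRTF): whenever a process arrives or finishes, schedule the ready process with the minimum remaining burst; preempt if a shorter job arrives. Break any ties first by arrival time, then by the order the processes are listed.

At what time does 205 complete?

Timeline: | idle 0-2 | 202 2-7 | idle 7-9 | 200 9-14 | 205 14-19 | 203 19-25 | 201 25-33 | 204 33-43 |
Completion: 200=14  201=33  202=7  203=25  204=43  205=19
Turnaround (C−A): 200=5  201=18  202=5  203=14  204=30  205=9

19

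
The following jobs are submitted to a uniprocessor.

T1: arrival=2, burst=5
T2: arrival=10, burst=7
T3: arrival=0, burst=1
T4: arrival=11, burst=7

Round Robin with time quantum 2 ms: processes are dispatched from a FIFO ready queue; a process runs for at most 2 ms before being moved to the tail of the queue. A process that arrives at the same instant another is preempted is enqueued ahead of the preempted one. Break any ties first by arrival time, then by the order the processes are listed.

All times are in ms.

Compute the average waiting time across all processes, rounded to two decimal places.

3.00

Gantt: | T3 0-1 | idle 1-2 | T1 2-7 | idle 7-10 | T2 10-12 | T4 12-14 | T2 14-16 | T4 16-18 | T2 18-20 | T4 20-22 | T2 22-23 | T4 23-24 |
Completion: T1=7  T2=23  T3=1  T4=24
Turnaround (C−A): T1=5  T2=13  T3=1  T4=13
Waiting times: T1=0, T2=6, T3=0, T4=6
Average waiting = (0+6+0+6) / 4 = 12/4 = 3.00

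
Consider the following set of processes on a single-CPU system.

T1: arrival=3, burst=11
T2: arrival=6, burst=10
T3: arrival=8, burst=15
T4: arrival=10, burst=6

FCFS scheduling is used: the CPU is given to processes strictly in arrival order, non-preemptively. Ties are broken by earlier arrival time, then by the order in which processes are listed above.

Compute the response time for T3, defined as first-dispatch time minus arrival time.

16

Timeline: | idle 0-3 | T1 3-14 | T2 14-24 | T3 24-39 | T4 39-45 |
Completion: T1=14  T2=24  T3=39  T4=45
Turnaround (C−A): T1=11  T2=18  T3=31  T4=35
Response(T3) = first start − arrival = 24 − 8 = 16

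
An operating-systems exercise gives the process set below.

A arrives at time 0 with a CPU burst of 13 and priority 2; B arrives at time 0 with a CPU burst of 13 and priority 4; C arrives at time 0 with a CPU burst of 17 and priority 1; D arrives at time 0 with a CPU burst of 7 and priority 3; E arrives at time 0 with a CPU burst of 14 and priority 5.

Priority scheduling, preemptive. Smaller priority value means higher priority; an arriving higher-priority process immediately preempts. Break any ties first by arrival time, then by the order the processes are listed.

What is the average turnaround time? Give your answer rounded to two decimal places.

39.60

Gantt: | C 0-17 | A 17-30 | D 30-37 | B 37-50 | E 50-64 |
Completion: A=30  B=50  C=17  D=37  E=64
Turnaround times: A=30, B=50, C=17, D=37, E=64
Average turnaround = (30+50+17+37+64) / 5 = 198/5 = 39.60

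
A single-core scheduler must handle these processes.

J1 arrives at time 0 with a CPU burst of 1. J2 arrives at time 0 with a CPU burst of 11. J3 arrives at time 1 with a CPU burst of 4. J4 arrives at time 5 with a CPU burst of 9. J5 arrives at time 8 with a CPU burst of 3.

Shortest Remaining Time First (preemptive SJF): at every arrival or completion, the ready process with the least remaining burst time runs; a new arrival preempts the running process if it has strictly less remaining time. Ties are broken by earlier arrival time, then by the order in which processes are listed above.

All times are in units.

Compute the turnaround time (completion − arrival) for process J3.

4

Schedule: | J1 0-1 | J3 1-5 | J4 5-8 | J5 8-11 | J4 11-17 | J2 17-28 |
Completion: J1=1  J2=28  J3=5  J4=17  J5=11
Turnaround (C−A): J1=1  J2=28  J3=4  J4=12  J5=3
Turnaround(J3) = completion − arrival = 5 − 1 = 4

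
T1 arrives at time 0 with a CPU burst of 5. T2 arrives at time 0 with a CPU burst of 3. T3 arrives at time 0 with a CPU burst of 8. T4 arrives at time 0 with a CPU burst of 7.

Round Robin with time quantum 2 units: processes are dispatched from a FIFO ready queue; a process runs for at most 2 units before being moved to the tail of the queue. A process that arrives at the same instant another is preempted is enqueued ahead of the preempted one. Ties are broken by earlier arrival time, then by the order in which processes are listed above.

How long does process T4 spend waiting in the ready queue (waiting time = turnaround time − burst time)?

Timeline: | T1 0-2 | T2 2-4 | T3 4-6 | T4 6-8 | T1 8-10 | T2 10-11 | T3 11-13 | T4 13-15 | T1 15-16 | T3 16-18 | T4 18-20 | T3 20-22 | T4 22-23 |
Completion: T1=16  T2=11  T3=22  T4=23
Turnaround (C−A): T1=16  T2=11  T3=22  T4=23
Waiting(T4) = turnaround − burst = 23 − 7 = 16

16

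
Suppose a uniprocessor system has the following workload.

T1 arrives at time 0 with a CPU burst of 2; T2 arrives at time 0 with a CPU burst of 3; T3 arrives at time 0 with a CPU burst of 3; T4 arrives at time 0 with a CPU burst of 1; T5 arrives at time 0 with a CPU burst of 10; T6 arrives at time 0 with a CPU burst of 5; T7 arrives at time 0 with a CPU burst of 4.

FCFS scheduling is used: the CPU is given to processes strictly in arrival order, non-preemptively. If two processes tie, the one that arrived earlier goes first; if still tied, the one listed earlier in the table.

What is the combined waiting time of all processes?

Timeline: | T1 0-2 | T2 2-5 | T3 5-8 | T4 8-9 | T5 9-19 | T6 19-24 | T7 24-28 |
Completion: T1=2  T2=5  T3=8  T4=9  T5=19  T6=24  T7=28
Turnaround (C−A): T1=2  T2=5  T3=8  T4=9  T5=19  T6=24  T7=28
Waiting = turnaround − burst: T1=0, T2=2, T3=5, T4=8, T5=9, T6=19, T7=24
Total waiting = 0 + 2 + 5 + 8 + 9 + 19 + 24 = 67

67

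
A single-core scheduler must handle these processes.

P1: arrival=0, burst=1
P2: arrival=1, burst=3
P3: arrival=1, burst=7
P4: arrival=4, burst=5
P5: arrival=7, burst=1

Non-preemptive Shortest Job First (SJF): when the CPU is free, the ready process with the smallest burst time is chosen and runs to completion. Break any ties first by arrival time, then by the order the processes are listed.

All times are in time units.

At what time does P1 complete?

1

Schedule: | P1 0-1 | P2 1-4 | P4 4-9 | P5 9-10 | P3 10-17 |
Completion: P1=1  P2=4  P3=17  P4=9  P5=10
Turnaround (C−A): P1=1  P2=3  P3=16  P4=5  P5=3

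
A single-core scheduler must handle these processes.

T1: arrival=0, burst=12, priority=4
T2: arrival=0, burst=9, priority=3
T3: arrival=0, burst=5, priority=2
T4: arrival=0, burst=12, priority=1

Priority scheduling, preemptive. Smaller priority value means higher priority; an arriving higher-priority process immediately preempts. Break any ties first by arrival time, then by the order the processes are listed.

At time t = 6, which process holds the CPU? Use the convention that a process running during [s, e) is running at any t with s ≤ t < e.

T4

Schedule: | T4 0-12 | T3 12-17 | T2 17-26 | T1 26-38 |
Completion: T1=38  T2=26  T3=17  T4=12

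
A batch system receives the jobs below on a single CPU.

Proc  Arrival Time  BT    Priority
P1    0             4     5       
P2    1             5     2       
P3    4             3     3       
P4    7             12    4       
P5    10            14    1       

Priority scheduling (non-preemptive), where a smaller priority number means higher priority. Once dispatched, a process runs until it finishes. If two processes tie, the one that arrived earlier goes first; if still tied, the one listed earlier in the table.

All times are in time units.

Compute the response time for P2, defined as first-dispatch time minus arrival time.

3

Schedule: | P1 0-4 | P2 4-9 | P3 9-12 | P5 12-26 | P4 26-38 |
Completion: P1=4  P2=9  P3=12  P4=38  P5=26
Turnaround (C−A): P1=4  P2=8  P3=8  P4=31  P5=16
Response(P2) = first start − arrival = 4 − 1 = 3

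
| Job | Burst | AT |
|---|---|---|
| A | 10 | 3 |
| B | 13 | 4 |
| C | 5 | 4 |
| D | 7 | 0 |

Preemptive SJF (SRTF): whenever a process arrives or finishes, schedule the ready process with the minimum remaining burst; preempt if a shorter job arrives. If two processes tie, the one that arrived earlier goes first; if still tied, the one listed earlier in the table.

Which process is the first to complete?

Timeline: | D 0-7 | C 7-12 | A 12-22 | B 22-35 |
Completion: A=22  B=35  C=12  D=7
Finish order: D → C → A → B

D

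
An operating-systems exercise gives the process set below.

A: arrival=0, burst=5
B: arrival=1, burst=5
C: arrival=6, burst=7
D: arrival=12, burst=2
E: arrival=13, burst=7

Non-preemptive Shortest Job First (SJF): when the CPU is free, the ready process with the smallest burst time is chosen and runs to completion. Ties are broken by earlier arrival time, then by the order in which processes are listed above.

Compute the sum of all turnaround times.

Schedule: | A 0-5 | B 5-10 | C 10-17 | D 17-19 | E 19-26 |
Completion: A=5  B=10  C=17  D=19  E=26
Turnaround (C−A): A=5  B=9  C=11  D=7  E=13
Turnaround = completion − arrival: A=5, B=9, C=11, D=7, E=13
Total turnaround = 5 + 9 + 11 + 7 + 13 = 45

45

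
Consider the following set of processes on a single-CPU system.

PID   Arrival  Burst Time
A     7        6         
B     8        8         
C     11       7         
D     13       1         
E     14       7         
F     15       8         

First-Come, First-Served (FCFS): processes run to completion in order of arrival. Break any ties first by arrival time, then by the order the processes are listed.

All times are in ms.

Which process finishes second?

Timeline: | idle 0-7 | A 7-13 | B 13-21 | C 21-28 | D 28-29 | E 29-36 | F 36-44 |
Completion: A=13  B=21  C=28  D=29  E=36  F=44
Finish order: A → B → C → D → E → F

B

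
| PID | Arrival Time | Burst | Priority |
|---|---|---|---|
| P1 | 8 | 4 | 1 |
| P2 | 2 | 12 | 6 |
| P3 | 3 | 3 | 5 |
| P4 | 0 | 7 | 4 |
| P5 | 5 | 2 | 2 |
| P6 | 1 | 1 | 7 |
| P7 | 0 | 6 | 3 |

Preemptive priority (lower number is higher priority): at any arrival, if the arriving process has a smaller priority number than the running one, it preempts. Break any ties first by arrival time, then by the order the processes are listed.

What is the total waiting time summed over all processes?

83

Gantt: | P7 0-5 | P5 5-7 | P7 7-8 | P1 8-12 | P4 12-19 | P3 19-22 | P2 22-34 | P6 34-35 |
Completion: P1=12  P2=34  P3=22  P4=19  P5=7  P6=35  P7=8
Waiting = turnaround − burst: P1=0, P2=20, P3=16, P4=12, P5=0, P6=33, P7=2
Total waiting = 0 + 20 + 16 + 12 + 0 + 33 + 2 = 83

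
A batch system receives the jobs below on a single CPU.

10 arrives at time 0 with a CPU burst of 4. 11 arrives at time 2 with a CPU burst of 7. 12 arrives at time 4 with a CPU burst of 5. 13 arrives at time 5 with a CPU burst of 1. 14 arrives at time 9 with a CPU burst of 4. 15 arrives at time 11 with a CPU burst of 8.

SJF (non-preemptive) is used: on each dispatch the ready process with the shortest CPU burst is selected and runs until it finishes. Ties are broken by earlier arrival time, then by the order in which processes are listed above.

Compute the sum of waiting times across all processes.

Schedule: | 10 0-4 | 12 4-9 | 13 9-10 | 14 10-14 | 11 14-21 | 15 21-29 |
Completion: 10=4  11=21  12=9  13=10  14=14  15=29
Turnaround (C−A): 10=4  11=19  12=5  13=5  14=5  15=18
Waiting = turnaround − burst: 10=0, 11=12, 12=0, 13=4, 14=1, 15=10
Total waiting = 0 + 12 + 0 + 4 + 1 + 10 = 27

27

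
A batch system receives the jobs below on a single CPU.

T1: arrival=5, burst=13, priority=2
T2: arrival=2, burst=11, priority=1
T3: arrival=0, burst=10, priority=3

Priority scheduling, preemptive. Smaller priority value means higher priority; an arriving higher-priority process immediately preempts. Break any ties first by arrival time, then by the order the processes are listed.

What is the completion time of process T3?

34

Timeline: | T3 0-2 | T2 2-13 | T1 13-26 | T3 26-34 |
Completion: T1=26  T2=13  T3=34
Turnaround (C−A): T1=21  T2=11  T3=34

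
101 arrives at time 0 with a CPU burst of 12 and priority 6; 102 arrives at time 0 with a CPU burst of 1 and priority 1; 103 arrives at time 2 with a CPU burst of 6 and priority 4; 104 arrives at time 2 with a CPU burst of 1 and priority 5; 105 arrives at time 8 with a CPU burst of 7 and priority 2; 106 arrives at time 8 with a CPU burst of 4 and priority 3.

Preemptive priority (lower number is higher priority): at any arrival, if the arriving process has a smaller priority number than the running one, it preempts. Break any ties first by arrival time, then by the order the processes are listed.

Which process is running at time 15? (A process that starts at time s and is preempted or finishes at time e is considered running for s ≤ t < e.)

Schedule: | 102 0-1 | 101 1-2 | 103 2-8 | 105 8-15 | 106 15-19 | 104 19-20 | 101 20-31 |
Completion: 101=31  102=1  103=8  104=20  105=15  106=19
Turnaround (C−A): 101=31  102=1  103=6  104=18  105=7  106=11

106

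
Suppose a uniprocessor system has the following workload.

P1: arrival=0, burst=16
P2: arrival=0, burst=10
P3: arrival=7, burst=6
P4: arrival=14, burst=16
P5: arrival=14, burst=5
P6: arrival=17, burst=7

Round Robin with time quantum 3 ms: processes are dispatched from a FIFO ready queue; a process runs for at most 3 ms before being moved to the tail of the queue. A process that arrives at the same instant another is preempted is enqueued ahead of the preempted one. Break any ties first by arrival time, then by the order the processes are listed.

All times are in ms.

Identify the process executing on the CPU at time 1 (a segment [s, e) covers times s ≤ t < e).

Schedule: | P1 0-3 | P2 3-6 | P1 6-9 | P2 9-12 | P3 12-15 | P1 15-18 | P2 18-21 | P4 21-24 | P5 24-27 | P3 27-30 | P6 30-33 | P1 33-36 | P2 36-37 | P4 37-40 | P5 40-42 | P6 42-45 | P1 45-48 | P4 48-51 | P6 51-52 | P1 52-53 | P4 53-60 |
Completion: P1=53  P2=37  P3=30  P4=60  P5=42  P6=52
Turnaround (C−A): P1=53  P2=37  P3=23  P4=46  P5=28  P6=35

P1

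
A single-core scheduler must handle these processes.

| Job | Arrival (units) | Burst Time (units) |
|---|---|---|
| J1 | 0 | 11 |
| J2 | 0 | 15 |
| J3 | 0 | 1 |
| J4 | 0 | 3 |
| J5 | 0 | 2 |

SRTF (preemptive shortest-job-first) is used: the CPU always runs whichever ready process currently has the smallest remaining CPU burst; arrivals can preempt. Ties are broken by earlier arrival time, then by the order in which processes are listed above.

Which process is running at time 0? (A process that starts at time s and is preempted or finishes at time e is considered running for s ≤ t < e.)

Schedule: | J3 0-1 | J5 1-3 | J4 3-6 | J1 6-17 | J2 17-32 |
Completion: J1=17  J2=32  J3=1  J4=6  J5=3
Turnaround (C−A): J1=17  J2=32  J3=1  J4=6  J5=3

J3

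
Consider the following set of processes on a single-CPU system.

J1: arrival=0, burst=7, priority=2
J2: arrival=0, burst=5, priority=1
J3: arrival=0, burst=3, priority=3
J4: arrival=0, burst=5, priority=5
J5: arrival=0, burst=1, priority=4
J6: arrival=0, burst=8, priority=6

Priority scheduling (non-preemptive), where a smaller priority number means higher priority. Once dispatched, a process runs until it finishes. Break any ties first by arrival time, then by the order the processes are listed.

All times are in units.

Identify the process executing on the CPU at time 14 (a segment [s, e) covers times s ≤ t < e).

Gantt: | J2 0-5 | J1 5-12 | J3 12-15 | J5 15-16 | J4 16-21 | J6 21-29 |
Completion: J1=12  J2=5  J3=15  J4=21  J5=16  J6=29

J3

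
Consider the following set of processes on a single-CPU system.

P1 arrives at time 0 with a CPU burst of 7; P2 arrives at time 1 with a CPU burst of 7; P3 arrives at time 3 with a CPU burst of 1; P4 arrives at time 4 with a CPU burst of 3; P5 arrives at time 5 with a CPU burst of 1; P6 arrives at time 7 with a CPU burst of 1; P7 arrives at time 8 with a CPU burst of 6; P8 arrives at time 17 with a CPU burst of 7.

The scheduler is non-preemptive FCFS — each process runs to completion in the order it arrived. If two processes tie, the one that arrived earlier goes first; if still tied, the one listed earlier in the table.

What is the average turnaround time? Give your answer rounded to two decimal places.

Schedule: | P1 0-7 | P2 7-14 | P3 14-15 | P4 15-18 | P5 18-19 | P6 19-20 | P7 20-26 | P8 26-33 |
Completion: P1=7  P2=14  P3=15  P4=18  P5=19  P6=20  P7=26  P8=33
Turnaround (C−A): P1=7  P2=13  P3=12  P4=14  P5=14  P6=13  P7=18  P8=16
Turnaround times: P1=7, P2=13, P3=12, P4=14, P5=14, P6=13, P7=18, P8=16
Average turnaround = (7+13+12+14+14+13+18+16) / 8 = 107/8 = 13.38

13.38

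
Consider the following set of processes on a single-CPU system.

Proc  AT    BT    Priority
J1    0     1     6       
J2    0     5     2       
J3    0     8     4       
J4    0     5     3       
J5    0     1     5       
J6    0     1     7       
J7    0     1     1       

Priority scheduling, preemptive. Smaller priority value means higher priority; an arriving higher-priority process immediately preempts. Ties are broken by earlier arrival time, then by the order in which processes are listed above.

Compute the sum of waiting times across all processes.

Timeline: | J7 0-1 | J2 1-6 | J4 6-11 | J3 11-19 | J5 19-20 | J1 20-21 | J6 21-22 |
Completion: J1=21  J2=6  J3=19  J4=11  J5=20  J6=22  J7=1
Turnaround (C−A): J1=21  J2=6  J3=19  J4=11  J5=20  J6=22  J7=1
Waiting = turnaround − burst: J1=20, J2=1, J3=11, J4=6, J5=19, J6=21, J7=0
Total waiting = 20 + 1 + 11 + 6 + 19 + 21 + 0 = 78

78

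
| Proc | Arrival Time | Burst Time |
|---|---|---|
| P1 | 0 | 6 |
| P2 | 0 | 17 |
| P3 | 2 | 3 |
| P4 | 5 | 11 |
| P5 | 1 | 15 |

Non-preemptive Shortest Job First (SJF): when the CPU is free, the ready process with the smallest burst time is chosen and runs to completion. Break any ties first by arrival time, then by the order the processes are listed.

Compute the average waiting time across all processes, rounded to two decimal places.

12.40

Timeline: | P1 0-6 | P3 6-9 | P4 9-20 | P5 20-35 | P2 35-52 |
Completion: P1=6  P2=52  P3=9  P4=20  P5=35
Turnaround (C−A): P1=6  P2=52  P3=7  P4=15  P5=34
Waiting times: P1=0, P2=35, P3=4, P4=4, P5=19
Average waiting = (0+35+4+4+19) / 5 = 62/5 = 12.40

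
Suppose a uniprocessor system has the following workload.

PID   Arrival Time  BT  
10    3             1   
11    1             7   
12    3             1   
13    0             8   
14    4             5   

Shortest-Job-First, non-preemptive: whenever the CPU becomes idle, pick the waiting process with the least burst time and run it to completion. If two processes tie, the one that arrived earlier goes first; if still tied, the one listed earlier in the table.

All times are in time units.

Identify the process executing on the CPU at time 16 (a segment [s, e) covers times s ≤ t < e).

Timeline: | 13 0-8 | 10 8-9 | 12 9-10 | 14 10-15 | 11 15-22 |
Completion: 10=9  11=22  12=10  13=8  14=15
Turnaround (C−A): 10=6  11=21  12=7  13=8  14=11

11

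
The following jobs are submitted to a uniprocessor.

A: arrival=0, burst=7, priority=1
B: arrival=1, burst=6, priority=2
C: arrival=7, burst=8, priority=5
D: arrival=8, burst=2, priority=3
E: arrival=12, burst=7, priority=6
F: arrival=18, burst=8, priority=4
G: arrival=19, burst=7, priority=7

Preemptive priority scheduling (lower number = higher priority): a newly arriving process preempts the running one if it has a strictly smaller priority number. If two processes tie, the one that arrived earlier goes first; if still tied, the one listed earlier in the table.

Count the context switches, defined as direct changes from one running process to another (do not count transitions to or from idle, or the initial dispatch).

7

Gantt: | A 0-7 | B 7-13 | D 13-15 | C 15-18 | F 18-26 | C 26-31 | E 31-38 | G 38-45 |
Completion: A=7  B=13  C=31  D=15  E=38  F=26  G=45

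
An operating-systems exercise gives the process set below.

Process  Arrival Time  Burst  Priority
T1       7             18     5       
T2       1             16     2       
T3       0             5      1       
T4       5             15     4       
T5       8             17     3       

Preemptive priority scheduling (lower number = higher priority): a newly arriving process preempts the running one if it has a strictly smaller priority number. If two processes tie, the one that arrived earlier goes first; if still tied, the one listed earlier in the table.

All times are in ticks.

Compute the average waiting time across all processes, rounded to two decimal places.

19.20

Timeline: | T3 0-5 | T2 5-21 | T5 21-38 | T4 38-53 | T1 53-71 |
Completion: T1=71  T2=21  T3=5  T4=53  T5=38
Turnaround (C−A): T1=64  T2=20  T3=5  T4=48  T5=30
Waiting times: T1=46, T2=4, T3=0, T4=33, T5=13
Average waiting = (46+4+0+33+13) / 5 = 96/5 = 19.20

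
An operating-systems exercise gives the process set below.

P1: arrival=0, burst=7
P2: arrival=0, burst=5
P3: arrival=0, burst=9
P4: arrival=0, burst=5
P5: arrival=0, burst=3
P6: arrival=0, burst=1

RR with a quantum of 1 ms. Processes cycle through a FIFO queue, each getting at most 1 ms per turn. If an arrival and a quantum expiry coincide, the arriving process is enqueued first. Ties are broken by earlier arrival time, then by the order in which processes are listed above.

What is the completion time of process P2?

Gantt: | P1 0-1 | P2 1-2 | P3 2-3 | P4 3-4 | P5 4-5 | P6 5-6 | P1 6-7 | P2 7-8 | P3 8-9 | P4 9-10 | P5 10-11 | P1 11-12 | P2 12-13 | P3 13-14 | P4 14-15 | P5 15-16 | P1 16-17 | P2 17-18 | P3 18-19 | P4 19-20 | P1 20-21 | P2 21-22 | P3 22-23 | P4 23-24 | P1 24-25 | P3 25-26 | P1 26-27 | P3 27-30 |
Completion: P1=27  P2=22  P3=30  P4=24  P5=16  P6=6

22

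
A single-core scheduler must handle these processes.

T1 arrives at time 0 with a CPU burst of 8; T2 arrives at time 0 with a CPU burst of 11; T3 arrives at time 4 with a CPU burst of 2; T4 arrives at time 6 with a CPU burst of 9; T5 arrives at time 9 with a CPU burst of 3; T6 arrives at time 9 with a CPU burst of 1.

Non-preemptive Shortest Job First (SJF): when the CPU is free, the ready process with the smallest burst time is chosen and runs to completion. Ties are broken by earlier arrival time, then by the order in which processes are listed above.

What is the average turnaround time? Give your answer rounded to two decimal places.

Timeline: | T1 0-8 | T3 8-10 | T6 10-11 | T5 11-14 | T4 14-23 | T2 23-34 |
Completion: T1=8  T2=34  T3=10  T4=23  T5=14  T6=11
Turnaround (C−A): T1=8  T2=34  T3=6  T4=17  T5=5  T6=2
Turnaround times: T1=8, T2=34, T3=6, T4=17, T5=5, T6=2
Average turnaround = (8+34+6+17+5+2) / 6 = 72/6 = 12.00

12.00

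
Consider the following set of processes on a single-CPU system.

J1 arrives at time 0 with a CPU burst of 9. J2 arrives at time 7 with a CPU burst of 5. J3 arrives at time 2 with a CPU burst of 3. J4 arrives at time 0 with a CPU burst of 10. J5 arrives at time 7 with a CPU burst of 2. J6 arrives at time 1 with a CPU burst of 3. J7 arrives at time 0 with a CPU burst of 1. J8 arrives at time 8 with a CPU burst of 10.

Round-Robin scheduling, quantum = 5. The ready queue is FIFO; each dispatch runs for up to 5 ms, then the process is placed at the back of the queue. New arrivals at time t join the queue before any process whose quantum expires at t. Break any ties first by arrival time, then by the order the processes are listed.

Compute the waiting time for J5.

Schedule: | J1 0-5 | J4 5-10 | J7 10-11 | J6 11-14 | J3 14-17 | J1 17-21 | J2 21-26 | J5 26-28 | J8 28-33 | J4 33-38 | J8 38-43 |
Completion: J1=21  J2=26  J3=17  J4=38  J5=28  J6=14  J7=11  J8=43
Turnaround (C−A): J1=21  J2=19  J3=15  J4=38  J5=21  J6=13  J7=11  J8=35
Waiting(J5) = turnaround − burst = 21 − 2 = 19

19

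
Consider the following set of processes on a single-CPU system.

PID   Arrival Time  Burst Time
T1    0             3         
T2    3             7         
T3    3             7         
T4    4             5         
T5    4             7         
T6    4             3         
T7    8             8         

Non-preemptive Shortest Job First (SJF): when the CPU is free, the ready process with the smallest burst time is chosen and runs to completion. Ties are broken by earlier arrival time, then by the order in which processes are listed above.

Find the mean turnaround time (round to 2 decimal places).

16.43

Timeline: | T1 0-3 | T2 3-10 | T6 10-13 | T4 13-18 | T3 18-25 | T5 25-32 | T7 32-40 |
Completion: T1=3  T2=10  T3=25  T4=18  T5=32  T6=13  T7=40
Turnaround (C−A): T1=3  T2=7  T3=22  T4=14  T5=28  T6=9  T7=32
Turnaround times: T1=3, T2=7, T3=22, T4=14, T5=28, T6=9, T7=32
Average turnaround = (3+7+22+14+28+9+32) / 7 = 115/7 = 16.43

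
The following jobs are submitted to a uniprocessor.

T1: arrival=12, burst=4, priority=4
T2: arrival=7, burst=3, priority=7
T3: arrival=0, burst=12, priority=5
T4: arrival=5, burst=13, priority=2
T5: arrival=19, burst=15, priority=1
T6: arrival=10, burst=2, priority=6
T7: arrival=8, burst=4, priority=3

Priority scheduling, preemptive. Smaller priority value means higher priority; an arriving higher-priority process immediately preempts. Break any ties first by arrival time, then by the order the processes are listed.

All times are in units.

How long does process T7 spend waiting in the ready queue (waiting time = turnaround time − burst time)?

Timeline: | T3 0-5 | T4 5-18 | T7 18-19 | T5 19-34 | T7 34-37 | T1 37-41 | T3 41-48 | T6 48-50 | T2 50-53 |
Completion: T1=41  T2=53  T3=48  T4=18  T5=34  T6=50  T7=37
Turnaround (C−A): T1=29  T2=46  T3=48  T4=13  T5=15  T6=40  T7=29
Waiting(T7) = turnaround − burst = 29 − 4 = 25

25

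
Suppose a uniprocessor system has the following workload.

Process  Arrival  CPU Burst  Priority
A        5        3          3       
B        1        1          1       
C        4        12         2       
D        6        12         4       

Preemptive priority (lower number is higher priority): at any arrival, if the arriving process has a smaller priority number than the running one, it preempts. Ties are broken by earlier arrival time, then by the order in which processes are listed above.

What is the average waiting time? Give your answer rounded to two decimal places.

6.00

Timeline: | idle 0-1 | B 1-2 | idle 2-4 | C 4-16 | A 16-19 | D 19-31 |
Completion: A=19  B=2  C=16  D=31
Turnaround (C−A): A=14  B=1  C=12  D=25
Waiting times: A=11, B=0, C=0, D=13
Average waiting = (11+0+0+13) / 4 = 24/4 = 6.00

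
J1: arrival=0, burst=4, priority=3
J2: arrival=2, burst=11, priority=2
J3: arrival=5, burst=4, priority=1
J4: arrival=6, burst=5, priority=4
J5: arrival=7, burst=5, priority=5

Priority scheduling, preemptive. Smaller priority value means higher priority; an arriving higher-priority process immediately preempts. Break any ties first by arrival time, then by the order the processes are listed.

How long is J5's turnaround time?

Gantt: | J1 0-2 | J2 2-5 | J3 5-9 | J2 9-17 | J1 17-19 | J4 19-24 | J5 24-29 |
Completion: J1=19  J2=17  J3=9  J4=24  J5=29
Turnaround (C−A): J1=19  J2=15  J3=4  J4=18  J5=22
Turnaround(J5) = completion − arrival = 29 − 7 = 22

22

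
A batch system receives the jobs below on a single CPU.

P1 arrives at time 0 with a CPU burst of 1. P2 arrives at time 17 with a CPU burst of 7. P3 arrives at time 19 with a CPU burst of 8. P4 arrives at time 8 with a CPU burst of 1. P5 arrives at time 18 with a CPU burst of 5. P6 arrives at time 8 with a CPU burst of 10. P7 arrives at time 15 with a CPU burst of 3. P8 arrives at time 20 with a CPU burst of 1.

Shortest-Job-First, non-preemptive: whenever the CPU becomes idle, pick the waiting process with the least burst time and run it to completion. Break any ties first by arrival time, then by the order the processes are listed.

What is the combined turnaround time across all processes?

Schedule: | P1 0-1 | idle 1-8 | P4 8-9 | P6 9-19 | P7 19-22 | P8 22-23 | P5 23-28 | P2 28-35 | P3 35-43 |
Completion: P1=1  P2=35  P3=43  P4=9  P5=28  P6=19  P7=22  P8=23
Turnaround (C−A): P1=1  P2=18  P3=24  P4=1  P5=10  P6=11  P7=7  P8=3
Turnaround = completion − arrival: P1=1, P2=18, P3=24, P4=1, P5=10, P6=11, P7=7, P8=3
Total turnaround = 1 + 18 + 24 + 1 + 10 + 11 + 7 + 3 = 75

75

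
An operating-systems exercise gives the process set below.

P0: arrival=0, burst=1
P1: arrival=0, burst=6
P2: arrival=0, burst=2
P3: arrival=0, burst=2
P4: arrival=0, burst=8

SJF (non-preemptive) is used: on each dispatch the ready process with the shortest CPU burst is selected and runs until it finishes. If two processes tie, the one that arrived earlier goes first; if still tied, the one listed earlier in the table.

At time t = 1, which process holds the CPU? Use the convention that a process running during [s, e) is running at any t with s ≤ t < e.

Schedule: | P0 0-1 | P2 1-3 | P3 3-5 | P1 5-11 | P4 11-19 |
Completion: P0=1  P1=11  P2=3  P3=5  P4=19

P2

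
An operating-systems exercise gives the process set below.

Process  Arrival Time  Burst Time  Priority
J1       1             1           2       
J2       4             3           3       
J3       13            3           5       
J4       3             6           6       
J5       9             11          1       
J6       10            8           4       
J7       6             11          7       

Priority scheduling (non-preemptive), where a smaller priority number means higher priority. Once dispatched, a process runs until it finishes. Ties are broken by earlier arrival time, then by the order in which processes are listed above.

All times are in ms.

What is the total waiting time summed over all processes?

Gantt: | idle 0-1 | J1 1-2 | idle 2-3 | J4 3-9 | J5 9-20 | J2 20-23 | J6 23-31 | J3 31-34 | J7 34-45 |
Completion: J1=2  J2=23  J3=34  J4=9  J5=20  J6=31  J7=45
Turnaround (C−A): J1=1  J2=19  J3=21  J4=6  J5=11  J6=21  J7=39
Waiting = turnaround − burst: J1=0, J2=16, J3=18, J4=0, J5=0, J6=13, J7=28
Total waiting = 0 + 16 + 18 + 0 + 0 + 13 + 28 = 75

75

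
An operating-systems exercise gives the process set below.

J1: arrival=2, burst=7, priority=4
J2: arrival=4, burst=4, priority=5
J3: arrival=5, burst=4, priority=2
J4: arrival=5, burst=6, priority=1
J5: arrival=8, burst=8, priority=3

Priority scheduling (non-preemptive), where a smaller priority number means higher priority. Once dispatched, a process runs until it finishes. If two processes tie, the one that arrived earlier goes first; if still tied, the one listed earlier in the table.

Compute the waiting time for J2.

Gantt: | idle 0-2 | J1 2-9 | J4 9-15 | J3 15-19 | J5 19-27 | J2 27-31 |
Completion: J1=9  J2=31  J3=19  J4=15  J5=27
Waiting(J2) = turnaround − burst = 27 − 4 = 23

23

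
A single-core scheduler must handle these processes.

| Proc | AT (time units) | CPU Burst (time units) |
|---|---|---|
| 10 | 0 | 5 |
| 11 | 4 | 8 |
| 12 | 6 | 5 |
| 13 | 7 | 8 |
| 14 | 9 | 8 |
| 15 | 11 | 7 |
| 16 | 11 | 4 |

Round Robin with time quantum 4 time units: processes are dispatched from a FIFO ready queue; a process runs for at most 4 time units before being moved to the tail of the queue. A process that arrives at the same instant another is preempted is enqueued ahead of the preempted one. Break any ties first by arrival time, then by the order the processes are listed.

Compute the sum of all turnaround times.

174

Schedule: | 10 0-4 | 11 4-8 | 10 8-9 | 12 9-13 | 13 13-17 | 11 17-21 | 14 21-25 | 15 25-29 | 16 29-33 | 12 33-34 | 13 34-38 | 14 38-42 | 15 42-45 |
Completion: 10=9  11=21  12=34  13=38  14=42  15=45  16=33
Turnaround = completion − arrival: 10=9, 11=17, 12=28, 13=31, 14=33, 15=34, 16=22
Total turnaround = 9 + 17 + 28 + 31 + 33 + 34 + 22 = 174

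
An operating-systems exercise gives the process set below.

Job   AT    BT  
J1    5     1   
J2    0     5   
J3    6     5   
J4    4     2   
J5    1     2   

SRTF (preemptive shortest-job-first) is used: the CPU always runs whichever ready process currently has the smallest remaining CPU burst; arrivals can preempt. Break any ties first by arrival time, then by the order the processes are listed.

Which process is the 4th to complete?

Schedule: | J2 0-1 | J5 1-3 | J2 3-4 | J4 4-6 | J1 6-7 | J2 7-10 | J3 10-15 |
Completion: J1=7  J2=10  J3=15  J4=6  J5=3
Finish order: J5 → J4 → J1 → J2 → J3

J2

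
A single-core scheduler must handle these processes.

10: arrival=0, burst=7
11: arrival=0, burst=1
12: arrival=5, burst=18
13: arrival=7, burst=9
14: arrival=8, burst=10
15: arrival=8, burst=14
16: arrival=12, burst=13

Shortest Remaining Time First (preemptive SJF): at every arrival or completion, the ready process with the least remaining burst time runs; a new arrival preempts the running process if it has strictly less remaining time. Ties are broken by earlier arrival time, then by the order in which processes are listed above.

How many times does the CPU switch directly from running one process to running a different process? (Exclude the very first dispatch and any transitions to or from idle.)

Timeline: | 11 0-1 | 10 1-8 | 13 8-17 | 14 17-27 | 16 27-40 | 15 40-54 | 12 54-72 |
Completion: 10=8  11=1  12=72  13=17  14=27  15=54  16=40

6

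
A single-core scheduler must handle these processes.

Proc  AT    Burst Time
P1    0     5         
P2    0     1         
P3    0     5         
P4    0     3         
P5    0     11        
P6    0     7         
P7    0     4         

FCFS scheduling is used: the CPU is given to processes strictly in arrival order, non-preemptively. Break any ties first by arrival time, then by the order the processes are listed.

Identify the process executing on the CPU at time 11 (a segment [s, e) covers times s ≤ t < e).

P4

Gantt: | P1 0-5 | P2 5-6 | P3 6-11 | P4 11-14 | P5 14-25 | P6 25-32 | P7 32-36 |
Completion: P1=5  P2=6  P3=11  P4=14  P5=25  P6=32  P7=36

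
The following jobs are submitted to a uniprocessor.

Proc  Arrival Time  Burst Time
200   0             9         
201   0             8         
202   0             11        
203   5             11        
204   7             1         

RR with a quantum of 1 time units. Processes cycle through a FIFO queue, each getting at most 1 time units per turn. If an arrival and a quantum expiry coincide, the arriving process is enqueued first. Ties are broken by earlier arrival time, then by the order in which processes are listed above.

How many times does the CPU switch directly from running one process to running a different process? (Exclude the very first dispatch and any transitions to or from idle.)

38

Schedule: | 200 0-1 | 201 1-2 | 202 2-3 | 200 3-4 | 201 4-5 | 202 5-6 | 200 6-7 | 203 7-8 | 201 8-9 | 202 9-10 | 204 10-11 | 200 11-12 | 203 12-13 | 201 13-14 | 202 14-15 | 200 15-16 | 203 16-17 | 201 17-18 | 202 18-19 | 200 19-20 | 203 20-21 | 201 21-22 | 202 22-23 | 200 23-24 | 203 24-25 | 201 25-26 | 202 26-27 | 200 27-28 | 203 28-29 | 201 29-30 | 202 30-31 | 200 31-32 | 203 32-33 | 202 33-34 | 203 34-35 | 202 35-36 | 203 36-37 | 202 37-38 | 203 38-40 |
Completion: 200=32  201=30  202=38  203=40  204=11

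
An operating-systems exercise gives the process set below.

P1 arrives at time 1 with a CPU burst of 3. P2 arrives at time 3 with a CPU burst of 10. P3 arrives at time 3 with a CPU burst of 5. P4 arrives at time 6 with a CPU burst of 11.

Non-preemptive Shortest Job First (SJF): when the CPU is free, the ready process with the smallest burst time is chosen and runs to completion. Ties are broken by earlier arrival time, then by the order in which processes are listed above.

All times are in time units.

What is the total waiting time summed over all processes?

20

Gantt: | idle 0-1 | P1 1-4 | P3 4-9 | P2 9-19 | P4 19-30 |
Completion: P1=4  P2=19  P3=9  P4=30
Turnaround (C−A): P1=3  P2=16  P3=6  P4=24
Waiting = turnaround − burst: P1=0, P2=6, P3=1, P4=13
Total waiting = 0 + 6 + 1 + 13 = 20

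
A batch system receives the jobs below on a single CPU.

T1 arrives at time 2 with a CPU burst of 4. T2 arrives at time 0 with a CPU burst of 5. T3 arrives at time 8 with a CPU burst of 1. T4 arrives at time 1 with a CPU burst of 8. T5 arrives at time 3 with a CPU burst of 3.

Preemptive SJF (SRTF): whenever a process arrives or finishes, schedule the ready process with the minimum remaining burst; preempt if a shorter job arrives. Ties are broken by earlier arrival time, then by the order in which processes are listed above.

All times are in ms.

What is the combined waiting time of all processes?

21

Gantt: | T2 0-5 | T5 5-8 | T3 8-9 | T1 9-13 | T4 13-21 |
Completion: T1=13  T2=5  T3=9  T4=21  T5=8
Waiting = turnaround − burst: T1=7, T2=0, T3=0, T4=12, T5=2
Total waiting = 7 + 0 + 0 + 12 + 2 = 21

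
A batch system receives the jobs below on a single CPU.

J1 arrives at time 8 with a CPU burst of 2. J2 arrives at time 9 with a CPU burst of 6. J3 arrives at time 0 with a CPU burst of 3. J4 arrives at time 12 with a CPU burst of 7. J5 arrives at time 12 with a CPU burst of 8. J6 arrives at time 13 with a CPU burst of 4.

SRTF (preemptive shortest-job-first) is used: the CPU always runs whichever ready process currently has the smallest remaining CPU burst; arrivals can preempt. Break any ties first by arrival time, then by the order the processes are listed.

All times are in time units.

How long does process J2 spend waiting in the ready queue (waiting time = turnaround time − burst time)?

Timeline: | J3 0-3 | idle 3-8 | J1 8-10 | J2 10-16 | J6 16-20 | J4 20-27 | J5 27-35 |
Completion: J1=10  J2=16  J3=3  J4=27  J5=35  J6=20
Waiting(J2) = turnaround − burst = 7 − 6 = 1

1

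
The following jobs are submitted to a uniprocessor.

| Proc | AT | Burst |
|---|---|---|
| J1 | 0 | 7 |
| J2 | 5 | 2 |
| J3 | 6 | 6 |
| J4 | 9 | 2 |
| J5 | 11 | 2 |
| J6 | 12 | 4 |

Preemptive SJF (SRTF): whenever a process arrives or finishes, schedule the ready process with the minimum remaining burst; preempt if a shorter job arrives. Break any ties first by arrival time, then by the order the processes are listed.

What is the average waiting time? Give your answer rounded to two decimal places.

2.33

Gantt: | J1 0-7 | J2 7-9 | J4 9-11 | J5 11-13 | J6 13-17 | J3 17-23 |
Completion: J1=7  J2=9  J3=23  J4=11  J5=13  J6=17
Turnaround (C−A): J1=7  J2=4  J3=17  J4=2  J5=2  J6=5
Waiting times: J1=0, J2=2, J3=11, J4=0, J5=0, J6=1
Average waiting = (0+2+11+0+0+1) / 6 = 14/6 = 2.33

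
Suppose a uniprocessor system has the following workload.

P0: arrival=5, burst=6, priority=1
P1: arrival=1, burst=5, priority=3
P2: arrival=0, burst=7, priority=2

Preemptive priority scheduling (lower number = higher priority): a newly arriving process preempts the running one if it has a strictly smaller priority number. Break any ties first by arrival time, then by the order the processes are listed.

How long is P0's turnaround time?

6

Gantt: | P2 0-5 | P0 5-11 | P2 11-13 | P1 13-18 |
Completion: P0=11  P1=18  P2=13
Turnaround (C−A): P0=6  P1=17  P2=13
Turnaround(P0) = completion − arrival = 11 − 5 = 6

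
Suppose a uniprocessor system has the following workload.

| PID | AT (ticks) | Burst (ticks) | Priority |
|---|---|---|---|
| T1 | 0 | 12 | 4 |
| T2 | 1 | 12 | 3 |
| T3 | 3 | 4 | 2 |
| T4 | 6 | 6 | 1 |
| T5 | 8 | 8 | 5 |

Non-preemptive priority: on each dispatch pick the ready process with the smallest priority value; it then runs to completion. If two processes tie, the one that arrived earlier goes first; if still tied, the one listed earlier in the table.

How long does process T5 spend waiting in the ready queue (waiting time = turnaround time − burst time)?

Gantt: | T1 0-12 | T4 12-18 | T3 18-22 | T2 22-34 | T5 34-42 |
Completion: T1=12  T2=34  T3=22  T4=18  T5=42
Turnaround (C−A): T1=12  T2=33  T3=19  T4=12  T5=34
Waiting(T5) = turnaround − burst = 34 − 8 = 26

26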